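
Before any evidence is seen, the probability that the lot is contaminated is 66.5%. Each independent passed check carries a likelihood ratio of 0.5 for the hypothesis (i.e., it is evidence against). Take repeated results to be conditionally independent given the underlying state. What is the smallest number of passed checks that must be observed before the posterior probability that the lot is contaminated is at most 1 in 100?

Prior odds: 0.665 ÷ 0.335 = 133/67.
Likelihood ratio per passed check = 0.5.
Target odds: 0.01 ÷ 0.99 = 1/99.
Require 0.5ⁿ ≤ 1/99 ÷ (133/67) = 67/13167.
0.5⁷ = 0.0078125 is still above 67/13167 but 0.5⁸ = 0.00390625 is at or below it, so n = 8.

8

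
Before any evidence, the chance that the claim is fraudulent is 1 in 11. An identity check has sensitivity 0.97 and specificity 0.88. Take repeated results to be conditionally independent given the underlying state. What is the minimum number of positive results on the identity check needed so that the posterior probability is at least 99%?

Prior odds: (1/11) ÷ (10/11) = 0.1.
False-positive rate = 1 − 0.88 = 0.12; likelihood ratio of a positive = 0.97/0.12 = 97/12.
Target posterior odds = 0.99/0.01 = 99.
Need 0.1 × (97/12)ⁿ ≥ 99, i.e. (97/12)ⁿ ≥ 990.
(97/12)³ = 912673/1728 falls short of 990 but (97/12)⁴ = 88529281/20736 reaches it, so n = 4.

4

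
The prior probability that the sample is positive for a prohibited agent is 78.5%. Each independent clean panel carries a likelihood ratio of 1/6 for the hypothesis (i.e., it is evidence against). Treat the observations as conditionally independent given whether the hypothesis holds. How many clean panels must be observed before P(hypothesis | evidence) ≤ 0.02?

Prior odds: 0.785 ÷ 0.215 = 157/43.
Likelihood ratio per clean panel = 1/6.
Target posterior odds = 0.02/0.98 = 1/49.
Need (157/43) × (1/6)ⁿ ≤ 1/49, i.e. (1/6)ⁿ ≤ 43/7693.
(1/6)² = 1/36 is still above 43/7693 but (1/6)³ = 1/216 is at or below it, so n = 3.

3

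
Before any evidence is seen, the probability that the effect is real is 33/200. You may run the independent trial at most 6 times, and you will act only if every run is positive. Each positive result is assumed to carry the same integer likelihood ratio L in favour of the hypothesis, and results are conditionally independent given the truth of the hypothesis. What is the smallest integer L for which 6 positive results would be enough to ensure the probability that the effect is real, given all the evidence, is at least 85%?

Prior odds = 0.165/0.835 = 33/167.
Target odds = 0.85/0.15 = 17/3.
Need L⁶ ≥ 17/3 ÷ (33/167) = 2839/99.
1⁶ = 1 < 2839/99 ≤ 64 = 2⁶, so L = 2.

2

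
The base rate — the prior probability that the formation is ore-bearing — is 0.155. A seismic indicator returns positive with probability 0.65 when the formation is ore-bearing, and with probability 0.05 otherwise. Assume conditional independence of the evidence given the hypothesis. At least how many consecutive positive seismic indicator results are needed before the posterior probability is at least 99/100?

Prior odds = 0.155/0.845 = 31/169.
Likelihood ratio of a positive result = 0.65/0.05 = 13.
Target posterior odds = 0.99/0.01 = 99.
Require 13ⁿ ≥ 99 ÷ (31/169) = 16731/31.
13² = 169 falls short of 16731/31 but 13³ = 2197 reaches it, so n = 3.

3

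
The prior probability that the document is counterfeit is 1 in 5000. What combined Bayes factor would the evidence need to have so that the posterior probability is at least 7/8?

34993

Prior odds = 0.0002/0.9998 = 1/4999.
Target odds = 0.875/0.125 = 7.
Required Bayes factor = 7 ÷ (1/4999) = 34993.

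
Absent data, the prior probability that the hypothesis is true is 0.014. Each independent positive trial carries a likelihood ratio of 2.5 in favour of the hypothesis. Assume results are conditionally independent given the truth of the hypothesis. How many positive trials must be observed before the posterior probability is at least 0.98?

9

Prior odds = 0.014/0.986 = 7/493.
Likelihood ratio per positive trial = 2.5.
Target odds: 0.98 ÷ 0.02 = 49.
Require 2.5ⁿ ≥ 49 ÷ (7/493) = 3451.
2.5⁸ = 390625/256 falls short of 3451 but 2.5⁹ = 1953125/512 reaches it, so n = 9.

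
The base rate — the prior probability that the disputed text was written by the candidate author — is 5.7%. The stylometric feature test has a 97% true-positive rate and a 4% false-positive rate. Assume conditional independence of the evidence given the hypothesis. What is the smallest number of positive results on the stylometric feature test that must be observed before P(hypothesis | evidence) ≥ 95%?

Prior odds = 0.057/0.943 = 57/943.
Likelihood ratio of a positive result = 0.97/0.04 = 24.25.
Target posterior odds = 0.95/0.05 = 19.
Need (57/943) × 24.25ⁿ ≥ 19, i.e. 24.25ⁿ ≥ 943/3.
24.25¹ = 24.25 falls short of 943/3 but 24.25² = 588.0625 reaches it, so n = 2.

2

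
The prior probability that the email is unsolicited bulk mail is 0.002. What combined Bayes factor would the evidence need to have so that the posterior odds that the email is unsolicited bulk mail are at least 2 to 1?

998

Prior odds = 0.002/0.998 = 1/499.
Target odds = 2.
Required Bayes factor = 2 ÷ (1/499) = 998.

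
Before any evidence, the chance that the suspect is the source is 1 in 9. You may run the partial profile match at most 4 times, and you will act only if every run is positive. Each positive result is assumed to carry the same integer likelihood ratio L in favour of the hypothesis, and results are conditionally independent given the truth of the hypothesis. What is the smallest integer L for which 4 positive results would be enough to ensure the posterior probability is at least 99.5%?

Prior odds = (1/9)/(8/9) = 0.125.
Target odds = 0.995/0.005 = 199.
Need L⁴ ≥ 199 ÷ 0.125 = 1592.
6⁴ = 1296 < 1592 ≤ 2401 = 7⁴, so L = 7.

7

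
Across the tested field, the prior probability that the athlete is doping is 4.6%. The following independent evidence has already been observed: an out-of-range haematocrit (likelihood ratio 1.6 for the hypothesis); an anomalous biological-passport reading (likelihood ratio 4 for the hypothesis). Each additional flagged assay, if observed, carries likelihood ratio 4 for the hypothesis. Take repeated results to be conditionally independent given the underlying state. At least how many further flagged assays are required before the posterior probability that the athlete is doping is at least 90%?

Prior odds = 0.046/0.954 = 23/477.
Combined Bayes factor of the evidence already in hand = 1.6 × 4 = 6.4.
Odds after that evidence = (23/477) × 6.4 = 736/2385.
Target odds = 0.9/0.1 = 9.
Need 4ⁿ ≥ 9 ÷ (736/2385) = 21465/736.
4² = 16 falls short of 21465/736 but 4³ = 64 reaches it, so n = 3.

3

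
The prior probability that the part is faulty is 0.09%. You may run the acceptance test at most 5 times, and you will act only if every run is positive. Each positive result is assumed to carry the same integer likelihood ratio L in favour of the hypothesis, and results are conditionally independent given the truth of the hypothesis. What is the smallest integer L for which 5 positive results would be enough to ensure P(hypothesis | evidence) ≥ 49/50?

9

Prior odds = 0.0009/0.9991 = 9/9991.
Target odds = 0.98/0.02 = 49.
Need L⁵ ≥ 49 ÷ (9/9991) = 489559/9.
8⁵ = 32768 < 489559/9 ≤ 59049 = 9⁵, so L = 9.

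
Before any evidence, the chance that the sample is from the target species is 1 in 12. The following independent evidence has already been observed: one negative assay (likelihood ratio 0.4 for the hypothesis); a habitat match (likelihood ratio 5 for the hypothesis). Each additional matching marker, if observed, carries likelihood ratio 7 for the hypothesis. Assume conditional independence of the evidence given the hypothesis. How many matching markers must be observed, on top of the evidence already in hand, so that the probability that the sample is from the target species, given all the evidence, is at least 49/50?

Prior odds = (1/12)/(11/12) = 1/11.
Combined Bayes factor of the evidence already in hand = 0.4 × 5 = 2.
Odds after that evidence = (1/11) × 2 = 2/11.
Target odds = 0.98/0.02 = 49.
Need 7ⁿ ≥ 49 ÷ (2/11) = 269.5.
7² = 49 falls short of 269.5 but 7³ = 343 reaches it, so n = 3.

3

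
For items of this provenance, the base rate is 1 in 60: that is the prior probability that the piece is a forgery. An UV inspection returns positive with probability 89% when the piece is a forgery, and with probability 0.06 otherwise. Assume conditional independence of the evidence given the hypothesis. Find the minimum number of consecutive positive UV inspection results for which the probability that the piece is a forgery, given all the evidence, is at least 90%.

3

Prior odds: (1/60) ÷ (59/60) = 1/59.
Likelihood ratio of a positive result = 0.89/0.06 = 89/6.
Target odds: 0.9 ÷ 0.1 = 9.
Require (89/6)ⁿ ≥ 9 ÷ (1/59) = 531.
(89/6)² = 7921/36 falls short of 531 but (89/6)³ = 704969/216 reaches it, so n = 3.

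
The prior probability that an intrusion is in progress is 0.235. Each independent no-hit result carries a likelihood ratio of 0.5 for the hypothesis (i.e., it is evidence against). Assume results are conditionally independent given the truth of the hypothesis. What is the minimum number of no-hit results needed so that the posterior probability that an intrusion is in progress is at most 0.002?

8

Prior odds: 0.235 ÷ 0.765 = 47/153.
Likelihood ratio per no-hit result = 0.5.
Target odds: 0.002 ÷ 0.998 = 1/499.
Need (47/153) × 0.5ⁿ ≤ 1/499, i.e. 0.5ⁿ ≤ 153/23453.
0.5⁷ = 0.0078125 is still above 153/23453 but 0.5⁸ = 0.00390625 is at or below it, so n = 8.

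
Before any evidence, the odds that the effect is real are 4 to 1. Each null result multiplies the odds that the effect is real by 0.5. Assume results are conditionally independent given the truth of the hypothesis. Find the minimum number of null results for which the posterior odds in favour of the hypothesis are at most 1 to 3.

4

Prior odds = 4.
Likelihood ratio per null result = 0.5.
Target odds = 1/3.
Require 0.5ⁿ ≤ 1/3 ÷ 4 = 1/12.
0.5³ = 0.125 is still above 1/12 but 0.5⁴ = 0.0625 is at or below it, so n = 4.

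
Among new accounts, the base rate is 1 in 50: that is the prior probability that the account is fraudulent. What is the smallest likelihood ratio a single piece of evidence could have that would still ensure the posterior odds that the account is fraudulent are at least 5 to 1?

Prior odds = 0.02/0.98 = 1/49.
Target odds = 5.
Required Bayes factor = 5 ÷ (1/49) = 245.

245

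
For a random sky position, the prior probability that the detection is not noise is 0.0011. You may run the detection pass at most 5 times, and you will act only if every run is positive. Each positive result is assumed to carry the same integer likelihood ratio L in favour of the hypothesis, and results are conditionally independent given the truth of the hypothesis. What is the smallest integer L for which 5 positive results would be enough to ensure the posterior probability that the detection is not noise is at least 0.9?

7

Prior odds = 0.0011/0.9989 = 11/9989.
Target odds = 0.9/0.1 = 9.
Need L⁵ ≥ 9 ÷ (11/9989) = 89901/11.
6⁵ = 7776 < 89901/11 ≤ 16807 = 7⁵, so L = 7.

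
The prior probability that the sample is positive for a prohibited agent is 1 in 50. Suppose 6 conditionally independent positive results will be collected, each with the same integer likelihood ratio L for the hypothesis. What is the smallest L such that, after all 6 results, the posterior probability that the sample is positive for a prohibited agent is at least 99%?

Prior odds = 0.02/0.98 = 1/49.
Target odds = 0.99/0.01 = 99.
Need L⁶ ≥ 99 ÷ (1/49) = 4851.
4⁶ = 4096 < 4851 ≤ 15625 = 5⁶, so L = 5.

5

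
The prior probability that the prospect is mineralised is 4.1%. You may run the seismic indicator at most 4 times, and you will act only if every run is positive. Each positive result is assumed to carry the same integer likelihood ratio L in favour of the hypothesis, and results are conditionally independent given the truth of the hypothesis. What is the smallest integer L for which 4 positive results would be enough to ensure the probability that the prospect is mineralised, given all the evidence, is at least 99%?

Prior odds = 0.041/0.959 = 41/959.
Target odds = 0.99/0.01 = 99.
Need L⁴ ≥ 99 ÷ (41/959) = 94941/41.
6⁴ = 1296 < 94941/41 ≤ 2401 = 7⁴, so L = 7.

7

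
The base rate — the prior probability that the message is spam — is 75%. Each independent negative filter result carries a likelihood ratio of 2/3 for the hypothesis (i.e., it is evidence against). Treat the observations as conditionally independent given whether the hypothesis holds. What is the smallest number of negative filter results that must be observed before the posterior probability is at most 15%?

7

Prior odds: 0.75 ÷ 0.25 = 3.
Likelihood ratio per negative filter result = 2/3.
Target posterior odds = 0.15/0.85 = 3/17.
Require (2/3)ⁿ ≤ 3/17 ÷ 3 = 1/17.
(2/3)⁶ = 64/729 is still above 1/17 but (2/3)⁷ = 128/2187 is at or below it, so n = 7.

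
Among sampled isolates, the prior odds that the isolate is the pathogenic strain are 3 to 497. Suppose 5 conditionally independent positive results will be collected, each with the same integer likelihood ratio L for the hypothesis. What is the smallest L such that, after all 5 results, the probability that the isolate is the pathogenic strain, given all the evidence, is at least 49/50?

Prior odds = 3/497.
Target odds = 0.98/0.02 = 49.
Need L⁵ ≥ 49 ÷ (3/497) = 24353/3.
6⁵ = 7776 < 24353/3 ≤ 16807 = 7⁵, so L = 7.

7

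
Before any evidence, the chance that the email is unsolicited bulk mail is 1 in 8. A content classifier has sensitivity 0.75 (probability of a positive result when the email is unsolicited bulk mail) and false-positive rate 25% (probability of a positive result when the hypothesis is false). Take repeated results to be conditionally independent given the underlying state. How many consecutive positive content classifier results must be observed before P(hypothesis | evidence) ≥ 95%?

5

Prior odds = 0.125/0.875 = 1/7.
Likelihood ratio of a positive result = 0.75/0.25 = 3.
Target posterior odds = 0.95/0.05 = 19.
Need (1/7) × 3ⁿ ≥ 19, i.e. 3ⁿ ≥ 133.
3⁴ = 81 falls short of 133 but 3⁵ = 243 reaches it, so n = 5.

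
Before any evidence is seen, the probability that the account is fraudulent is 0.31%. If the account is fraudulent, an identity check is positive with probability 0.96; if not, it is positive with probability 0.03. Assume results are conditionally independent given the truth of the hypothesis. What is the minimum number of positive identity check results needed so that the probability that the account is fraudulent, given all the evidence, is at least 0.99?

3

Prior odds = 0.0031/0.9969 = 31/9969.
Likelihood ratio of a positive = 0.96/0.03 = 32.
Target posterior odds = 0.99/0.01 = 99.
Need (31/9969) × 32ⁿ ≥ 99, i.e. 32ⁿ ≥ 986931/31.
32² = 1024 falls short of 986931/31 but 32³ = 32768 reaches it, so n = 3.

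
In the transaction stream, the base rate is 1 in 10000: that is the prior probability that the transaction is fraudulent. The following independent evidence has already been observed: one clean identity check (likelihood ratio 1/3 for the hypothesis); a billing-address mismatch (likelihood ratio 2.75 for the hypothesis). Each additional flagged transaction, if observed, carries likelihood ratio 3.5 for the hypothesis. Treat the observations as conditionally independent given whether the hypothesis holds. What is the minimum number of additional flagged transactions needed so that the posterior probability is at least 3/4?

9

Prior odds = 0.0001/0.9999 = 1/9999.
Combined Bayes factor of the evidence already in hand = (1/3) × 2.75 = 11/12.
Odds after that evidence = (1/9999) × 11/12 = 1/10908.
Target odds = 0.75/0.25 = 3.
Need 3.5ⁿ ≥ 3 ÷ (1/10908) = 32724.
3.5⁸ = 5764801/256 falls short of 32724 but 3.5⁹ = 40353607/512 reaches it, so n = 9.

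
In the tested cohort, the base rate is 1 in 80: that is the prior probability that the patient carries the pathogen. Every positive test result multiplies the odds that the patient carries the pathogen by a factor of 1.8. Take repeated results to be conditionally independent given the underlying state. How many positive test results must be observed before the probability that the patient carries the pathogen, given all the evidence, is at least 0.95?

13

Prior odds = 0.0125/0.9875 = 1/79.
Likelihood ratio per positive test result = 1.8.
Target odds: 0.95 ÷ 0.05 = 19.
Require 1.8ⁿ ≥ 19 ÷ (1/79) = 1501.
1.8¹² ≈1156.83 falls short of 1501 but 1.8¹³ ≈2082.3 reaches it, so n = 13.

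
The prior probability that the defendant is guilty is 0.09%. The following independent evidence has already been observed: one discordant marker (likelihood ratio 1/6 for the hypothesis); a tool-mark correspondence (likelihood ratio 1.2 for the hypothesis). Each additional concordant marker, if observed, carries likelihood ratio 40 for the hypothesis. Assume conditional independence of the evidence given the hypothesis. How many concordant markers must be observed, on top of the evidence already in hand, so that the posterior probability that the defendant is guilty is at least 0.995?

4

Prior odds = 0.0009/0.9991 = 9/9991.
Combined Bayes factor of the evidence already in hand = (1/6) × 1.2 = 0.2.
Odds after that evidence = (9/9991) × 0.2 = 9/49955.
Target odds = 0.995/0.005 = 199.
Need 40ⁿ ≥ 199 ÷ (9/49955) = 9941045/9.
40³ = 64000 falls short of 9941045/9 but 40⁴ = 2560000 reaches it, so n = 4.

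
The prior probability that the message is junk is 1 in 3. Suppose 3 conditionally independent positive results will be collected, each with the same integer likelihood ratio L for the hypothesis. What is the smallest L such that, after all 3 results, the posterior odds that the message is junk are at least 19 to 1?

4

Prior odds = (1/3)/(2/3) = 0.5.
Target odds = 19.
Need L³ ≥ 19 ÷ 0.5 = 38.
3³ = 27 < 38 ≤ 64 = 4³, so L = 4.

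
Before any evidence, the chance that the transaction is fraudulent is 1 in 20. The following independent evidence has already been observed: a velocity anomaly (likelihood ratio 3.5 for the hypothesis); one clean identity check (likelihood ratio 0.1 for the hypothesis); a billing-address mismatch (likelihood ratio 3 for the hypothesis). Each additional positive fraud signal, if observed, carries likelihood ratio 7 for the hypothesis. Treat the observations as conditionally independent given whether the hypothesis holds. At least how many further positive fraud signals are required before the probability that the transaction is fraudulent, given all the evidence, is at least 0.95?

Prior odds = 0.05/0.95 = 1/19.
Combined Bayes factor of the evidence already in hand = 3.5 × 0.1 × 3 = 1.05.
Odds after that evidence = (1/19) × 1.05 = 21/380.
Target odds = 0.95/0.05 = 19.
Need 7ⁿ ≥ 19 ÷ (21/380) = 7220/21.
7³ = 343 falls short of 7220/21 but 7⁴ = 2401 reaches it, so n = 4.

4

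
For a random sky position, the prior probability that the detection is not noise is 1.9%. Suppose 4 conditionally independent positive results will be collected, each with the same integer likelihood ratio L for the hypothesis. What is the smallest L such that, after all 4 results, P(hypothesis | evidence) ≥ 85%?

5

Prior odds = 0.019/0.981 = 19/981.
Target odds = 0.85/0.15 = 17/3.
Need L⁴ ≥ 17/3 ÷ (19/981) = 5559/19.
4⁴ = 256 < 5559/19 ≤ 625 = 5⁴, so L = 5.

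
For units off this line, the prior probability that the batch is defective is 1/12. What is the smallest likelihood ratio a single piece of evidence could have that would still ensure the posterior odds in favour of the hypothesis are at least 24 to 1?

264

Prior odds = (1/12)/(11/12) = 1/11.
Target odds = 24.
Required Bayes factor = 24 ÷ (1/11) = 264.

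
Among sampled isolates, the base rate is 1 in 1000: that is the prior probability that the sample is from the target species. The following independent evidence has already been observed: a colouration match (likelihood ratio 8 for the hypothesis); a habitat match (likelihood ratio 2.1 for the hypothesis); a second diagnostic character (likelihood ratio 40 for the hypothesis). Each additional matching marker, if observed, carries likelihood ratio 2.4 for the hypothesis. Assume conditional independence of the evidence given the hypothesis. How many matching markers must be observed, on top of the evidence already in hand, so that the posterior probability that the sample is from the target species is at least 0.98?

5

Prior odds = 0.001/0.999 = 1/999.
Combined Bayes factor of the evidence already in hand = 8 × 2.1 × 40 = 672.
Odds after that evidence = (1/999) × 672 = 224/333.
Target odds = 0.98/0.02 = 49.
Need 2.4ⁿ ≥ 49 ÷ (224/333) = 72.84375.
2.4⁴ = 33.1776 falls short of 72.84375 but 2.4⁵ = 79.62624 reaches it, so n = 5.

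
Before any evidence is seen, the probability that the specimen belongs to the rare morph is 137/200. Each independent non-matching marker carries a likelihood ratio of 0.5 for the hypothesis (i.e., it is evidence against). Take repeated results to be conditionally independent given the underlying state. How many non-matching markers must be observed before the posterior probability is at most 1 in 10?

Prior odds: 0.685 ÷ 0.315 = 137/63.
Likelihood ratio per non-matching marker = 0.5.
Target odds: 0.1 ÷ 0.9 = 1/9.
Need (137/63) × 0.5ⁿ ≤ 1/9, i.e. 0.5ⁿ ≤ 7/137.
0.5⁴ = 0.0625 is still above 7/137 but 0.5⁵ = 0.03125 is at or below it, so n = 5.

5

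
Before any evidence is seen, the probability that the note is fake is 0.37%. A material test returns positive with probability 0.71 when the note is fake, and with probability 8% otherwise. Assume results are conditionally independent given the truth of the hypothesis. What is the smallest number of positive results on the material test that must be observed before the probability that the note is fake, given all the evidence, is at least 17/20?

4

Prior odds: 0.0037 ÷ 0.9963 = 37/9963.
Likelihood ratio of a positive result = 0.71/0.08 = 8.875.
Target posterior odds = 0.85/0.15 = 17/3.
Need (37/9963) × 8.875ⁿ ≥ 17/3, i.e. 8.875ⁿ ≥ 56457/37.
8.875³ = 357911/512 falls short of 56457/37 but 8.875⁴ = 25411681/4096 reaches it, so n = 4.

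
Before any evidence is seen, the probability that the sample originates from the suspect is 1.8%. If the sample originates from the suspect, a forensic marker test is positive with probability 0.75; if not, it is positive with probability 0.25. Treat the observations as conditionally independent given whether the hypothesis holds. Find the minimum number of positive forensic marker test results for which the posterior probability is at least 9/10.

6

Prior odds = 0.018/0.982 = 9/491.
Likelihood ratio of a positive = 0.75/0.25 = 3.
Target odds: 0.9 ÷ 0.1 = 9.
Need (9/491) × 3ⁿ ≥ 9, i.e. 3ⁿ ≥ 491.
3⁵ = 243 falls short of 491 but 3⁶ = 729 reaches it, so n = 6.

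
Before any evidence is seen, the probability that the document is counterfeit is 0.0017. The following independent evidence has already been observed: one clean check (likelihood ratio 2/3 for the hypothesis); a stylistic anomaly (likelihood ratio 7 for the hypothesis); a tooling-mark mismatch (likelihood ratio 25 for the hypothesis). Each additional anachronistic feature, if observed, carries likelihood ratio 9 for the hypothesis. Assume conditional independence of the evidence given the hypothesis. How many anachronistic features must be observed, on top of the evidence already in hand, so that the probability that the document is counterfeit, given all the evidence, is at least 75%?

Prior odds = 0.0017/0.9983 = 17/9983.
Combined Bayes factor of the evidence already in hand = (2/3) × 7 × 25 = 350/3.
Odds after that evidence = (17/9983) × 350/3 = 5950/29949.
Target odds = 0.75/0.25 = 3.
Need 9ⁿ ≥ 3 ÷ (5950/29949) = 89847/5950.
9¹ = 9 falls short of 89847/5950 but 9² = 81 reaches it, so n = 2.

2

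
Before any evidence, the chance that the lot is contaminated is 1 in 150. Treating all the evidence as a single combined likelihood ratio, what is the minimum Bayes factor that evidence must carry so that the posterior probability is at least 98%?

Prior odds = (1/150)/(149/150) = 1/149.
Target odds = 0.98/0.02 = 49.
Required Bayes factor = 49 ÷ (1/149) = 7301.

7301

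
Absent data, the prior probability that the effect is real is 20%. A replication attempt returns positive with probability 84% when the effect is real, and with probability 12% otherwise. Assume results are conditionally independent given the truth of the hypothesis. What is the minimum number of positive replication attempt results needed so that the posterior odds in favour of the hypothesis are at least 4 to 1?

2

Prior odds = 0.2/0.8 = 0.25.
Likelihood ratio of a positive result = 0.84/0.12 = 7.
Target odds = 4.
Need 0.25 × 7ⁿ ≥ 4, i.e. 7ⁿ ≥ 16.
7¹ = 7 falls short of 16 but 7² = 49 reaches it, so n = 2.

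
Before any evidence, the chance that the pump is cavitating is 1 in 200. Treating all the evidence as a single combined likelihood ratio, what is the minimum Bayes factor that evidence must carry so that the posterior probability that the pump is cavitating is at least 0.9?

1791

Prior odds = 0.005/0.995 = 1/199.
Target odds = 0.9/0.1 = 9.
Required Bayes factor = 9 ÷ (1/199) = 1791.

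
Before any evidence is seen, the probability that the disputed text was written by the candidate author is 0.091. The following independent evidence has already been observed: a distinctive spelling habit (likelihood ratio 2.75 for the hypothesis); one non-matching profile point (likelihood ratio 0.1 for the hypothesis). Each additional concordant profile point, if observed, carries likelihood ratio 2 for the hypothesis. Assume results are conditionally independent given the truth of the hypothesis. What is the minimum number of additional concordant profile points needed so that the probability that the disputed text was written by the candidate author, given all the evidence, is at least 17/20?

8

Prior odds = 0.091/0.909 = 91/909.
Combined Bayes factor of the evidence already in hand = 2.75 × 0.1 = 0.275.
Odds after that evidence = (91/909) × 0.275 = 1001/36360.
Target odds = 0.85/0.15 = 17/3.
Need 2ⁿ ≥ 17/3 ÷ (1001/36360) = 206040/1001.
2⁷ = 128 falls short of 206040/1001 but 2⁸ = 256 reaches it, so n = 8.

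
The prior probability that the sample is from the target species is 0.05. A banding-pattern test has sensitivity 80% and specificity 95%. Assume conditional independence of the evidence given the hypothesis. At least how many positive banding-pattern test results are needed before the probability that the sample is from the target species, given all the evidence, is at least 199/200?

3

Prior odds = 0.05/0.95 = 1/19.
False-positive rate = 1 − 0.95 = 0.05; likelihood ratio of a positive = 0.8/0.05 = 16.
Target posterior odds = 0.995/0.005 = 199.
Need (1/19) × 16ⁿ ≥ 199, i.e. 16ⁿ ≥ 3781.
16² = 256 falls short of 3781 but 16³ = 4096 reaches it, so n = 3.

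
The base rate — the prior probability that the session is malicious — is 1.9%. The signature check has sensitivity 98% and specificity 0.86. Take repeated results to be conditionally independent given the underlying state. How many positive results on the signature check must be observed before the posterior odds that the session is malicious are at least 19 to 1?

Prior odds: 0.019 ÷ 0.981 = 19/981.
False-positive rate = 1 − 0.86 = 0.14; likelihood ratio of a positive = 0.98/0.14 = 7.
Target odds = 19.
Need (19/981) × 7ⁿ ≥ 19, i.e. 7ⁿ ≥ 981.
7³ = 343 falls short of 981 but 7⁴ = 2401 reaches it, so n = 4.

4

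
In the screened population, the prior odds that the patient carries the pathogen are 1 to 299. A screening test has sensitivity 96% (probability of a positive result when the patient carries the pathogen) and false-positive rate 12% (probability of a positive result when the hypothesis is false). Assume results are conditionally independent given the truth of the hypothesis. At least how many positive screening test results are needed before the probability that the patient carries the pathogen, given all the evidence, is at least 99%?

5

Prior odds = 1/299.
Likelihood ratio of a positive result = 0.96/0.12 = 8.
Target posterior odds = 0.99/0.01 = 99.
Need (1/299) × 8ⁿ ≥ 99, i.e. 8ⁿ ≥ 29601.
8⁴ = 4096 falls short of 29601 but 8⁵ = 32768 reaches it, so n = 5.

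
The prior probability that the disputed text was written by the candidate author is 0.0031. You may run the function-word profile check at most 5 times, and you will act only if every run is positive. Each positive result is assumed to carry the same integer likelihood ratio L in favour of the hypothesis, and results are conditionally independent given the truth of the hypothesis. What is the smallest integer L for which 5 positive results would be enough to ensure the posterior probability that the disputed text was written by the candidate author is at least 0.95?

6

Prior odds = 0.0031/0.9969 = 31/9969.
Target odds = 0.95/0.05 = 19.
Need L⁵ ≥ 19 ÷ (31/9969) = 189411/31.
5⁵ = 3125 < 189411/31 ≤ 7776 = 6⁵, so L = 6.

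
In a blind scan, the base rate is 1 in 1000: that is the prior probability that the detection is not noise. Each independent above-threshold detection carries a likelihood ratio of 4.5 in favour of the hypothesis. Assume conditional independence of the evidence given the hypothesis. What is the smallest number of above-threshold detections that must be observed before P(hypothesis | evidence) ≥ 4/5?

Prior odds = 0.001/0.999 = 1/999.
Likelihood ratio per above-threshold detection = 4.5.
Target odds: 0.8 ÷ 0.2 = 4.
Need (1/999) × 4.5ⁿ ≥ 4, i.e. 4.5ⁿ ≥ 3996.
4.5⁵ = 1845.28125 falls short of 3996 but 4.5⁶ = 8303.765625 reaches it, so n = 6.

6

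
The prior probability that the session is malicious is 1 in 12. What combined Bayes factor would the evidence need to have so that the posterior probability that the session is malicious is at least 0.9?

Prior odds = (1/12)/(11/12) = 1/11.
Target odds = 0.9/0.1 = 9.
Required Bayes factor = 9 ÷ (1/11) = 99.

99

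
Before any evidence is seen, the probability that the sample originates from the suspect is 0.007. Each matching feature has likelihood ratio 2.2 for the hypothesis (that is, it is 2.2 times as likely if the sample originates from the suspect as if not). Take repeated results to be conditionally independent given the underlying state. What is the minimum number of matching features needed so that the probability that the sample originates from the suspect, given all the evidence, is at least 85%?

9

Prior odds = 0.007/0.993 = 7/993.
Likelihood ratio per matching feature = 2.2.
Target odds: 0.85 ÷ 0.15 = 17/3.
Require 2.2ⁿ ≥ 17/3 ÷ (7/993) = 5627/7.
2.2⁸ = 214358881/390625 falls short of 5627/7 but 2.2⁹ ≈1207.27 reaches it, so n = 9.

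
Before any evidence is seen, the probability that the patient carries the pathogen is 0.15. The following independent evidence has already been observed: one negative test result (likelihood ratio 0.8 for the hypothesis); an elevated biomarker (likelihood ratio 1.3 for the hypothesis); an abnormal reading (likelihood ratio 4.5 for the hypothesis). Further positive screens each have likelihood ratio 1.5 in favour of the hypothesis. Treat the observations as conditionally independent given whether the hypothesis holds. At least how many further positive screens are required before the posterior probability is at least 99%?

12

Prior odds = 0.15/0.85 = 3/17.
Combined Bayes factor of the evidence already in hand = 0.8 × 1.3 × 4.5 = 4.68.
Odds after that evidence = (3/17) × 4.68 = 351/425.
Target odds = 0.99/0.01 = 99.
Need 1.5ⁿ ≥ 99 ÷ (351/425) = 4675/39.
1.5¹¹ = 177147/2048 falls short of 4675/39 but 1.5¹² = 531441/4096 reaches it, so n = 12.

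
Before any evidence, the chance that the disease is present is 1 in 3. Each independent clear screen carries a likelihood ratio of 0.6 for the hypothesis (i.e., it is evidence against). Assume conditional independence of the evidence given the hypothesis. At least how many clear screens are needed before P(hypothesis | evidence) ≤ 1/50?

7

Prior odds: (1/3) ÷ (2/3) = 0.5.
Likelihood ratio per clear screen = 0.6.
Target odds: 0.02 ÷ 0.98 = 1/49.
Need 0.5 × 0.6ⁿ ≤ 1/49, i.e. 0.6ⁿ ≤ 2/49.
0.6⁶ = 729/15625 is still above 2/49 but 0.6⁷ = 2187/78125 is at or below it, so n = 7.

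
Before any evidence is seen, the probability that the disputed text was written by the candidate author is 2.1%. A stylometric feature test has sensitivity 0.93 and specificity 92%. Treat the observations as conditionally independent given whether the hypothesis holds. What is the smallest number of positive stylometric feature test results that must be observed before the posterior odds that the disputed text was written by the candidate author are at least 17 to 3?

Prior odds: 0.021 ÷ 0.979 = 21/979.
False-positive rate = 1 − 0.92 = 0.08; likelihood ratio of a positive = 0.93/0.08 = 11.625.
Target odds = 17/3.
Need (21/979) × 11.625ⁿ ≥ 17/3, i.e. 11.625ⁿ ≥ 16643/63.
11.625² = 135.140625 falls short of 16643/63 but 11.625³ = 804357/512 reaches it, so n = 3.

3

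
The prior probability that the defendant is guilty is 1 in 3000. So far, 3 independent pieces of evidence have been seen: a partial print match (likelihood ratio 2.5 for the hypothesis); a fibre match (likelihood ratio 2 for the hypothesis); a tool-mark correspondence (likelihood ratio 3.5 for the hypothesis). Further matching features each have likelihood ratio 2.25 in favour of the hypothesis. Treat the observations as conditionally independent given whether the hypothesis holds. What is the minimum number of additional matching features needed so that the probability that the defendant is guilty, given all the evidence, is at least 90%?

10

Prior odds = (1/3000)/(2999/3000) = 1/2999.
Combined Bayes factor of the evidence already in hand = 2.5 × 2 × 3.5 = 17.5.
Odds after that evidence = (1/2999) × 17.5 = 35/5998.
Target odds = 0.9/0.1 = 9.
Need 2.25ⁿ ≥ 9 ÷ (35/5998) = 53982/35.
2.25⁹ = 387420489/262144 falls short of 53982/35 but 2.25¹⁰ ≈3325.26 reaches it, so n = 10.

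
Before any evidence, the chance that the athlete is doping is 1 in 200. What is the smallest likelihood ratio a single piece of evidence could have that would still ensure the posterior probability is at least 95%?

Prior odds = 0.005/0.995 = 1/199.
Target odds = 0.95/0.05 = 19.
Required Bayes factor = 19 ÷ (1/199) = 3781.

3781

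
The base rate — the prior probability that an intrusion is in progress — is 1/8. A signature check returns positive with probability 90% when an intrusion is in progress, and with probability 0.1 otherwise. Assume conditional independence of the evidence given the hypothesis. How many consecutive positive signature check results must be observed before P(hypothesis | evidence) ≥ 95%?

3

Prior odds = 0.125/0.875 = 1/7.
Likelihood ratio of a positive result = 0.9/0.1 = 9.
Target posterior odds = 0.95/0.05 = 19.
Require 9ⁿ ≥ 19 ÷ (1/7) = 133.
9² = 81 falls short of 133 but 9³ = 729 reaches it, so n = 3.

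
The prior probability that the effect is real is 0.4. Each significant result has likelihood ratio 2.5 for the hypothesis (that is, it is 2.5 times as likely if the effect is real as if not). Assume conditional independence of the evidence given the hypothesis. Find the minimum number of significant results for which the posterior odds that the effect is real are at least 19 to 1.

Prior odds: 0.4 ÷ 0.6 = 2/3.
Likelihood ratio per significant result = 2.5.
Target odds = 19.
Need (2/3) × 2.5ⁿ ≥ 19, i.e. 2.5ⁿ ≥ 28.5.
2.5³ = 15.625 falls short of 28.5 but 2.5⁴ = 39.0625 reaches it, so n = 4.

4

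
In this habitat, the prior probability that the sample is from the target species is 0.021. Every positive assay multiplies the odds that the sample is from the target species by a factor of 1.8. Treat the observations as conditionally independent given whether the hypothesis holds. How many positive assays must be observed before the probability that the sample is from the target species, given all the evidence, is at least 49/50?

Prior odds: 0.021 ÷ 0.979 = 21/979.
Likelihood ratio per positive assay = 1.8.
Target posterior odds = 0.98/0.02 = 49.
Require 1.8ⁿ ≥ 49 ÷ (21/979) = 6853/3.
1.8¹³ ≈2082.3 falls short of 6853/3 but 1.8¹⁴ ≈3748.13 reaches it, so n = 14.

14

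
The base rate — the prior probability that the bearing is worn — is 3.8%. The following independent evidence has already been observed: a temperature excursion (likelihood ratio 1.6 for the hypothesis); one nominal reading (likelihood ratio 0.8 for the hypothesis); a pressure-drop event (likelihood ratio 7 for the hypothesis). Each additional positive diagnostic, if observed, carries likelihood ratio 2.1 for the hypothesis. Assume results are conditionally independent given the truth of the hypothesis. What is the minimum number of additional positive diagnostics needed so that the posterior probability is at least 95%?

Prior odds = 0.038/0.962 = 19/481.
Combined Bayes factor of the evidence already in hand = 1.6 × 0.8 × 7 = 8.96.
Odds after that evidence = (19/481) × 8.96 = 4256/12025.
Target odds = 0.95/0.05 = 19.
Need 2.1ⁿ ≥ 19 ÷ (4256/12025) = 12025/224.
2.1⁵ = 4084101/100000 falls short of 12025/224 but 2.1⁶ = 85766121/1000000 reaches it, so n = 6.

6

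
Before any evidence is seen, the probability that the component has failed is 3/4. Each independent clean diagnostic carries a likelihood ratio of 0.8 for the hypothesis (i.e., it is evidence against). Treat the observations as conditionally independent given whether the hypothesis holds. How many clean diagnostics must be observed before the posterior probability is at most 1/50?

Prior odds = 0.75/0.25 = 3.
Likelihood ratio per clean diagnostic = 0.8.
Target odds: 0.02 ÷ 0.98 = 1/49.
Need 3 × 0.8ⁿ ≤ 1/49, i.e. 0.8ⁿ ≤ 1/147.
0.8²² ≈0.0073787 is still above 1/147 but 0.8²³ ≈0.00590296 is at or below it, so n = 23.

23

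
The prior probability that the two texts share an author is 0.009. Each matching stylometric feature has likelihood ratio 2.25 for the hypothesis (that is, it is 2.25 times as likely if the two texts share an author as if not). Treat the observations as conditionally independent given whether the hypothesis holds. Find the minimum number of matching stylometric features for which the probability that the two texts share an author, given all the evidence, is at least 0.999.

15

Prior odds: 0.009 ÷ 0.991 = 9/991.
Likelihood ratio per matching stylometric feature = 2.25.
Target posterior odds = 0.999/0.001 = 999.
Need (9/991) × 2.25ⁿ ≥ 999, i.e. 2.25ⁿ ≥ 110001.
2.25¹⁴ ≈85222.7 falls short of 110001 but 2.25¹⁵ ≈191751 reaches it, so n = 15.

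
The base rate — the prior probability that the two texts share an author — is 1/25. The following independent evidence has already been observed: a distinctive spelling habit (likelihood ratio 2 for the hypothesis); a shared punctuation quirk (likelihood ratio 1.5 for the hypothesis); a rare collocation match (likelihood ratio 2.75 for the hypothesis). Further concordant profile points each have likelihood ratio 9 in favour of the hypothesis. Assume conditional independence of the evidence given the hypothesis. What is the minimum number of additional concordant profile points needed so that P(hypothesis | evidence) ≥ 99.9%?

Prior odds = 0.04/0.96 = 1/24.
Combined Bayes factor of the evidence already in hand = 2 × 1.5 × 2.75 = 8.25.
Odds after that evidence = (1/24) × 8.25 = 0.34375.
Target odds = 0.999/0.001 = 999.
Need 9ⁿ ≥ 999 ÷ 0.34375 = 31968/11.
9³ = 729 falls short of 31968/11 but 9⁴ = 6561 reaches it, so n = 4.

4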